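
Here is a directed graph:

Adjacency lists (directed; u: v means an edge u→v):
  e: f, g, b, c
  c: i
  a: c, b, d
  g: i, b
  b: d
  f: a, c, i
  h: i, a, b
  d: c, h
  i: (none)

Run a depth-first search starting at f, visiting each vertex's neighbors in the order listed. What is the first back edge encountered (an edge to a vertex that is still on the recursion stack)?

h->a

DFS from f (visiting each vertex's neighbors in the order listed); mark gray on enter, black on exit:
f gray
  a gray
    c gray
      i gray
      i black
    c black
    b gray
      d gray
        d→c: c black — skip
        h gray
          h→i: i black — skip
          h→a: a is gray → back edge
First back edge: h → a.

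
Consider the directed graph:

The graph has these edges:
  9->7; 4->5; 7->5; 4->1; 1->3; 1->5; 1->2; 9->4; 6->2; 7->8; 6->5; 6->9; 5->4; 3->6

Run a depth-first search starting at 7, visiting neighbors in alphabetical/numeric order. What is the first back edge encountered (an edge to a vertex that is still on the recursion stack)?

6->5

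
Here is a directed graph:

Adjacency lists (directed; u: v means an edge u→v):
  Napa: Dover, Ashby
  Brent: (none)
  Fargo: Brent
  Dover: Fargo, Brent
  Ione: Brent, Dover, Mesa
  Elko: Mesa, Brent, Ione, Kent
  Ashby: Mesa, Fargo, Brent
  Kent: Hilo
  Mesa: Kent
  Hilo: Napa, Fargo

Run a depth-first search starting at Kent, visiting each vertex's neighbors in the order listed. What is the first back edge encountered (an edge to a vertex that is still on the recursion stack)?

Mesa→Kent

DFS from Kent (visiting each vertex's neighbors in the order listed); mark gray on enter, black on exit:
Kent gray
  Hilo gray
    Napa gray
      Dover gray
        Fargo gray
          Brent gray
          Brent black
        Fargo black
        Dover→Brent: Brent black — skip
      Dover black
      Ashby gray
        Mesa gray
          Mesa→Kent: Kent is gray → back edge
First back edge: Mesa → Kent.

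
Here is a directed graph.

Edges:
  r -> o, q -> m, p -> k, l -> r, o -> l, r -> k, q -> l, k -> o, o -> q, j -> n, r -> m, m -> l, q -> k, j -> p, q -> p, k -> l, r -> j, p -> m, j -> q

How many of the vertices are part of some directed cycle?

8

A vertex is on a directed cycle iff it belongs to a strongly connected component of size ≥ 2 (or has a self-loop).
The vertices on cycles are {j, k, l, m, o, p, q, r} — 8 in total.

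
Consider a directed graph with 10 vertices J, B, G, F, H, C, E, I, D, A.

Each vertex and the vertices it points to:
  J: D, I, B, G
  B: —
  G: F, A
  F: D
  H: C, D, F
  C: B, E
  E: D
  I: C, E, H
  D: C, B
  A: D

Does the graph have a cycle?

Yes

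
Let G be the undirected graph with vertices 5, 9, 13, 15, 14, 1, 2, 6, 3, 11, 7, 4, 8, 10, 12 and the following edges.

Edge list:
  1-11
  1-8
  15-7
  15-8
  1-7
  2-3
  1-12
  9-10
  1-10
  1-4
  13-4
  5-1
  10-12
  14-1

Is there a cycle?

DFS, tracking each vertex's parent; an edge to a visited non-parent vertex closes a cycle.
Start from 7:
visit 7 (parent –)
  visit 1 (parent 7)
    visit 12 (parent 1)
      visit 10 (parent 12)
        10–1: 1 visited and ≠ parent → cycle
Cycle: 1 – 12 – 10 – 1.

Yes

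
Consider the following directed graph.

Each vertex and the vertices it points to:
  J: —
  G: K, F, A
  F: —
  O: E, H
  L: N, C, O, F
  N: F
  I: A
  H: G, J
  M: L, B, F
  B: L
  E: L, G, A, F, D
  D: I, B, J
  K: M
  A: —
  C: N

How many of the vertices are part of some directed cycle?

A vertex is on a directed cycle iff it belongs to a strongly connected component of size ≥ 2 (or has a self-loop).
The vertices on cycles are {B, D, E, G, H, K, L, M, O} — 9 in total.

9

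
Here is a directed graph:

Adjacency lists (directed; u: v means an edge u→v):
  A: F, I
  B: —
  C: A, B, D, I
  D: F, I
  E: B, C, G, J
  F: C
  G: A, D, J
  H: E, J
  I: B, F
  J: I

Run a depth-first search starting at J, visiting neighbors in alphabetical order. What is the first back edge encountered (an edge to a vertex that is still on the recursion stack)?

DFS from J (visiting neighbors in alphabetical order); mark gray on enter, black on exit:
J gray
  I gray
    B gray
    B black
    F gray
      C gray
        A gray
          A→F: F is gray → back edge
First back edge: A → F.

A→F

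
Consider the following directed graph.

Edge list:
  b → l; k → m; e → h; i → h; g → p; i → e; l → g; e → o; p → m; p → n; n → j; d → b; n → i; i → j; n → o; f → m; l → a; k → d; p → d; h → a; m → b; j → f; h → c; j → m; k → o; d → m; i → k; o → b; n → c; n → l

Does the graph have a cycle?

DFS with white/gray/black marking, starting from o:
o gray
  b gray
    l gray
      g gray
        p gray
          m gray
            m→b: b is gray → back edge
Back edge found, so a cycle exists: b → l → g → p → m → b.

Yes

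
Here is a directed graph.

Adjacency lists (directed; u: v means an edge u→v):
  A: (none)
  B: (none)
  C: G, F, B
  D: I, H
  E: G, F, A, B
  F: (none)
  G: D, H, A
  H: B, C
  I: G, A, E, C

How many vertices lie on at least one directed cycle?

6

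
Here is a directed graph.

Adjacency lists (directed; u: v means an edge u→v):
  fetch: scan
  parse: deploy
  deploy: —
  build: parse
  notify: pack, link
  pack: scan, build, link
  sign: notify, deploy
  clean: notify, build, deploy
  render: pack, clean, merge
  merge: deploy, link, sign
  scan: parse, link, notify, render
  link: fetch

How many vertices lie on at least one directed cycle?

A vertex is on a directed cycle iff it belongs to a strongly connected component of size ≥ 2 (or has a self-loop).
The vertices on cycles are {link, pack, scan, sign, clean, fetch, merge, notify, render} — 9 in total.

9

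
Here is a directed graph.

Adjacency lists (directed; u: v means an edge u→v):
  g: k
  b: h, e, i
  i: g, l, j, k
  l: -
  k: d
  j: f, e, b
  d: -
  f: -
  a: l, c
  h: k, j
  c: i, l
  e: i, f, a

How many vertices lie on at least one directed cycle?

7

A vertex is on a directed cycle iff it belongs to a strongly connected component of size ≥ 2 (or has a self-loop).
The vertices on cycles are {a, b, c, e, h, i, j} — 7 in total.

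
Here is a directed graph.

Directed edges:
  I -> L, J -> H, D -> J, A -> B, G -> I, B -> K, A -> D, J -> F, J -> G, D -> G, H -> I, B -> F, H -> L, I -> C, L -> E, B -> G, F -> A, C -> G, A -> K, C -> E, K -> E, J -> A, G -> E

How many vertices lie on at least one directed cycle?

8

A vertex is on a directed cycle iff it belongs to a strongly connected component of size ≥ 2 (or has a self-loop).
The vertices on cycles are {A, B, C, D, F, G, I, J} — 8 in total.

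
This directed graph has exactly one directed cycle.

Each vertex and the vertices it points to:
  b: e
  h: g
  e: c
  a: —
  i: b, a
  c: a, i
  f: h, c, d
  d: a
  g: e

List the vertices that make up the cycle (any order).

b, c, e, i

DFS with gray/black marking from c:
c gray
  a gray
  a black
  i gray
    b gray
      e gray
        e→c: c is gray → back edge
Back edge closes the cycle c → i → b → e → c; its vertices are {b, c, e, i}.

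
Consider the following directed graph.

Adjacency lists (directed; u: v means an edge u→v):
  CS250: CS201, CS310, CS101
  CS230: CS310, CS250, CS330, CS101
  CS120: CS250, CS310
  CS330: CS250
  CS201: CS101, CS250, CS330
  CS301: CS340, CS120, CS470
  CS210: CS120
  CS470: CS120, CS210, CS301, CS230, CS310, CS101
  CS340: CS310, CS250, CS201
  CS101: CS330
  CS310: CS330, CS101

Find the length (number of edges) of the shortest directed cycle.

2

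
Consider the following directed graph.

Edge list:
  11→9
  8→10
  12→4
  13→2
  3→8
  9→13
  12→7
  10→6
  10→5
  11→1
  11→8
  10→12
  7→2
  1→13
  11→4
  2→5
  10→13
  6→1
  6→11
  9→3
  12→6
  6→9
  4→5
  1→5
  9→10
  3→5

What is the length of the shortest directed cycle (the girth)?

3

For each vertex v, BFS finds the shortest path from v back to v.
The shortest such closed walk is 6 → 9 → 10 → 6, length 3.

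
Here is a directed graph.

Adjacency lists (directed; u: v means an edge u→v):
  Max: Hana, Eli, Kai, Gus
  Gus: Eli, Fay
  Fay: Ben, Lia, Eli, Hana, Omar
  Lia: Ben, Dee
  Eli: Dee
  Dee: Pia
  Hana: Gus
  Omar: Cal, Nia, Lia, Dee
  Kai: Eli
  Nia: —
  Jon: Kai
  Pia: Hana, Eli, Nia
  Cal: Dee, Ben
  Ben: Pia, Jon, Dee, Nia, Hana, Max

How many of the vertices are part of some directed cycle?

13

A vertex is on a directed cycle iff it belongs to a strongly connected component of size ≥ 2 (or has a self-loop).
The vertices on cycles are {Ben, Cal, Dee, Eli, Fay, Gus, Jon, Kai, Lia, Max, Pia, Hana, Omar} — 13 in total.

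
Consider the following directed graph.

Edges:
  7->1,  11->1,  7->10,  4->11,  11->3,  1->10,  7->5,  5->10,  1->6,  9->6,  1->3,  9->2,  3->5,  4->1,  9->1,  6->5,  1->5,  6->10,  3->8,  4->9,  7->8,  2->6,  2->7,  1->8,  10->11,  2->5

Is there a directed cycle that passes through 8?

8 lies on a cycle iff there is a path from 8 back to itself.
Exploring from 8, it never reaches itself; equivalently, its strongly connected component is a singleton.

No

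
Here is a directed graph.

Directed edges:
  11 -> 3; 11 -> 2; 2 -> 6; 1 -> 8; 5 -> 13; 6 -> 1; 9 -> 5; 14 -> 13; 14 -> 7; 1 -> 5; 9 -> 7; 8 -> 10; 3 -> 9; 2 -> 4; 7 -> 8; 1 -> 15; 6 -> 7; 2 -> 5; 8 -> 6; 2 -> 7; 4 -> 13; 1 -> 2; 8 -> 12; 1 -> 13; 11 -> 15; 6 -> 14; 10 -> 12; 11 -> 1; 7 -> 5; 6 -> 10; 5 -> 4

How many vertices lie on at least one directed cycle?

6

A vertex is on a directed cycle iff it belongs to a strongly connected component of size ≥ 2 (or has a self-loop).
The vertices on cycles are {1, 2, 6, 7, 8, 14} — 6 in total.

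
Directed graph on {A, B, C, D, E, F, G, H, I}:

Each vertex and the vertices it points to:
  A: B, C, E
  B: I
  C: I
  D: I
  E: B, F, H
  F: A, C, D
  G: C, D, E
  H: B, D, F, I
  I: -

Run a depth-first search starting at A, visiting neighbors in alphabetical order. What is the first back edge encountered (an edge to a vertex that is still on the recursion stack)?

F→A

DFS from A (visiting neighbors in alphabetical order); mark gray on enter, black on exit:
A gray
  B gray
    I gray
    I black
  B black
  C gray
    C→I: I black — skip
  C black
  E gray
    E→B: B black — skip
    F gray
      F→A: A is gray → back edge
First back edge: F → A.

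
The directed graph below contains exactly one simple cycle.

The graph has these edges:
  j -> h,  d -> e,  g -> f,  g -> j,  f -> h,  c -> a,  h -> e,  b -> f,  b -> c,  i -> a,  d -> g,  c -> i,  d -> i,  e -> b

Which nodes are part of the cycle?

b, e, f, h

DFS with gray/black marking from e:
e gray
  b gray
    c gray
      i gray
        a gray
        a black
      i black
      c→a: a black — skip
    c black
    f gray
      h gray
        h→e: e is gray → back edge
Back edge closes the cycle e → b → f → h → e; its vertices are {b, e, f, h}.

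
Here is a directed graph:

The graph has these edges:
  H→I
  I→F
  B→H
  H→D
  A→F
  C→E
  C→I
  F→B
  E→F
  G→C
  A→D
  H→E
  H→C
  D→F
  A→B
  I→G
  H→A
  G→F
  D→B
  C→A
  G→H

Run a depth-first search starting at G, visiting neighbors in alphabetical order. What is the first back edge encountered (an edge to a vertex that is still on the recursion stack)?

DFS from G (visiting neighbors in alphabetical order); mark gray on enter, black on exit:
G gray
  C gray
    A gray
      B gray
        H gray
          H→A: A is gray → back edge
First back edge: H → A.

H->A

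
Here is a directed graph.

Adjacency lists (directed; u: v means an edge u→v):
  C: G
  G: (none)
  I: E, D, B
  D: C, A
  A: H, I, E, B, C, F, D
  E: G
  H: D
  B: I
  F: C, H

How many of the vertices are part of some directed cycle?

6

A vertex is on a directed cycle iff it belongs to a strongly connected component of size ≥ 2 (or has a self-loop).
The vertices on cycles are {A, B, D, F, H, I} — 6 in total.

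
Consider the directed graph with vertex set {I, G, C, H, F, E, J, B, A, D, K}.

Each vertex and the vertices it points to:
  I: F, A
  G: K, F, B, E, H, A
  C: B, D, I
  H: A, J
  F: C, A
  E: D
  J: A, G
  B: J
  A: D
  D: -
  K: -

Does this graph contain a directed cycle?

DFS with white/gray/black marking, starting from I:
I gray
  F gray
    C gray
      B gray
        J gray
          A gray
            D gray
            D black
          A black
          G gray
            K gray
            K black
            G→F: F is gray → back edge
Back edge found, so a cycle exists: F → C → B → J → G → F.

Yes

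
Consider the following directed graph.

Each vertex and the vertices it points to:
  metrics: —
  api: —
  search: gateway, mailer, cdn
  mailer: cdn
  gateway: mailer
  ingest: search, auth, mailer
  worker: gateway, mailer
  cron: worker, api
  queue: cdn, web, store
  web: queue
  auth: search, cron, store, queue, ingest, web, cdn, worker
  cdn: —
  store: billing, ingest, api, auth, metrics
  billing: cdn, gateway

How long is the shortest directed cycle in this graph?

2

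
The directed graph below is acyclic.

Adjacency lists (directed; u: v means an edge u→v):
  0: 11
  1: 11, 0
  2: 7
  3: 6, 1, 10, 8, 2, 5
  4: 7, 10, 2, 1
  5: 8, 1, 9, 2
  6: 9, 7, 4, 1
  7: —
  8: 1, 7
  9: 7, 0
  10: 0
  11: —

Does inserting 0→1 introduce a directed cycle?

Yes

Adding 0→1 creates a cycle iff 1 can already reach 0.
Path from 1: 1 → 0.
So 1 → … → 0 → 1 is a cycle.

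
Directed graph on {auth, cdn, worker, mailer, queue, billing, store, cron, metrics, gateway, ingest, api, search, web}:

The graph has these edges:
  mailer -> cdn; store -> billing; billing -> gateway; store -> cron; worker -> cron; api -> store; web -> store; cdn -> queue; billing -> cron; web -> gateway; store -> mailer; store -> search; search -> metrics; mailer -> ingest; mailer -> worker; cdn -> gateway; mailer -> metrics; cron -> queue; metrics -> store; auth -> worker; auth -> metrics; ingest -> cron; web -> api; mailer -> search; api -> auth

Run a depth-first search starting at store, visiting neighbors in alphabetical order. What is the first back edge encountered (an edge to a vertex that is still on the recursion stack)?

metrics→store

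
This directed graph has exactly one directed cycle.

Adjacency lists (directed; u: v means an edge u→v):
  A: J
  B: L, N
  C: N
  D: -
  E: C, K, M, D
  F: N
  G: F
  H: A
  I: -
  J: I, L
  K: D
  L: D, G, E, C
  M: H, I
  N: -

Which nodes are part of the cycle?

DFS with gray/black marking from L:
L gray
  D gray
  D black
  G gray
    F gray
      N gray
      N black
    F black
  G black
  E gray
    C gray
      C→N: N black — skip
    C black
    K gray
      K→D: D black — skip
    K black
    M gray
      H gray
        A gray
          J gray
            I gray
            I black
            J→L: L is gray → back edge
Back edge closes the cycle L → E → M → H → A → J → L; its vertices are {A, E, H, J, L, M}.

A, E, H, J, L, M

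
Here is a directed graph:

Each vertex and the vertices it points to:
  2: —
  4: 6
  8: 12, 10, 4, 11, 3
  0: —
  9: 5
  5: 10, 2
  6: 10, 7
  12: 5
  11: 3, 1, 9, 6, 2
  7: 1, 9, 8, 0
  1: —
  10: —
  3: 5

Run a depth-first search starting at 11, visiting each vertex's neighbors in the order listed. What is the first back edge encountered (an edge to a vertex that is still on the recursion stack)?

DFS from 11 (visiting each vertex's neighbors in the order listed); mark gray on enter, black on exit:
11 gray
  3 gray
    5 gray
      10 gray
      10 black
      2 gray
      2 black
    5 black
  3 black
  1 gray
  1 black
  9 gray
    9→5: 5 black — skip
  9 black
  6 gray
    6→10: 10 black — skip
    7 gray
      7→1: 1 black — skip
      7→9: 9 black — skip
      8 gray
        12 gray
          12→5: 5 black — skip
        12 black
        8→10: 10 black — skip
        4 gray
          4→6: 6 is gray → back edge
First back edge: 4 → 6.

4→6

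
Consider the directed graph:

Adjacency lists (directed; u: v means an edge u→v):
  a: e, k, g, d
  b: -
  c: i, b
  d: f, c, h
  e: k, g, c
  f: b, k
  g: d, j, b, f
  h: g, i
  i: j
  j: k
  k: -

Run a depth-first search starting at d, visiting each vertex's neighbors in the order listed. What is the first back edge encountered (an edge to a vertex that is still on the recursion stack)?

DFS from d (visiting each vertex's neighbors in the order listed); mark gray on enter, black on exit:
d gray
  f gray
    b gray
    b black
    k gray
    k black
  f black
  c gray
    i gray
      j gray
        j→k: k black — skip
      j black
    i black
    c→b: b black — skip
  c black
  h gray
    g gray
      g→d: d is gray → back edge
First back edge: g → d.

g->d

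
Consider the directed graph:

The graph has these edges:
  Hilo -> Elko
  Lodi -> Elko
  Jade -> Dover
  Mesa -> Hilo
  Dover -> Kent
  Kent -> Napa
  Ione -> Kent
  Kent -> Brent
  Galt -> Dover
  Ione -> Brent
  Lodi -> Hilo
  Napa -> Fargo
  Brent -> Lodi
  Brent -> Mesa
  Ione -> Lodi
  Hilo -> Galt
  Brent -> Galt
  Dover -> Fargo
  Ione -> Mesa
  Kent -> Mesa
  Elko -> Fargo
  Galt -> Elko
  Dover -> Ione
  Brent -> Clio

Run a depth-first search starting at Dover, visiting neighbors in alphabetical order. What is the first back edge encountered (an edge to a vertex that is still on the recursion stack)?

DFS from Dover (visiting neighbors in alphabetical order); mark gray on enter, black on exit:
Dover gray
  Fargo gray
  Fargo black
  Ione gray
    Brent gray
      Clio gray
      Clio black
      Galt gray
        Galt→Dover: Dover is gray → back edge
First back edge: Galt → Dover.

Galt→Dover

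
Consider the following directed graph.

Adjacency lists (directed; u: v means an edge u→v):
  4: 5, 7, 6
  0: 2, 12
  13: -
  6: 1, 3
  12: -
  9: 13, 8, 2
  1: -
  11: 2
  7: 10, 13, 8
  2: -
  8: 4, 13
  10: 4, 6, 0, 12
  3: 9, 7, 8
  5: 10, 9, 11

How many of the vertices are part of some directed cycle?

A vertex is on a directed cycle iff it belongs to a strongly connected component of size ≥ 2 (or has a self-loop).
The vertices on cycles are {3, 4, 5, 6, 7, 8, 9, 10} — 8 in total.

8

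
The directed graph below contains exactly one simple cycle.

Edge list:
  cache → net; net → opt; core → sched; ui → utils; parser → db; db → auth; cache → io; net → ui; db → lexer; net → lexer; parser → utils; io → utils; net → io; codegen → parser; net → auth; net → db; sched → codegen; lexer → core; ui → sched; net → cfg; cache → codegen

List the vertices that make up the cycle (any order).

db, core, lexer, sched, parser, codegen

DFS with gray/black marking from codegen:
codegen gray
  parser gray
    utils gray
    utils black
    db gray
      auth gray
      auth black
      lexer gray
        core gray
          sched gray
            sched→codegen: codegen is gray → back edge
Back edge closes the cycle codegen → parser → db → lexer → core → sched → codegen; its vertices are {db, core, lexer, sched, parser, codegen}.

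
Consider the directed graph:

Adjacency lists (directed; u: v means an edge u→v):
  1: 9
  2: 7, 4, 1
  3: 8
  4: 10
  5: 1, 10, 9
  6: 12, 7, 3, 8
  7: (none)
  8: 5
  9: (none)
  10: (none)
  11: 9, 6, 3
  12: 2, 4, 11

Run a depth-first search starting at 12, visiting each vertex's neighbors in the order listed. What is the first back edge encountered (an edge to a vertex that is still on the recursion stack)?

6->12

DFS from 12 (visiting each vertex's neighbors in the order listed); mark gray on enter, black on exit:
12 gray
  2 gray
    7 gray
    7 black
    4 gray
      10 gray
      10 black
    4 black
    1 gray
      9 gray
      9 black
    1 black
  2 black
  12→4: 4 black — skip
  11 gray
    11→9: 9 black — skip
    6 gray
      6→12: 12 is gray → back edge
First back edge: 6 → 12.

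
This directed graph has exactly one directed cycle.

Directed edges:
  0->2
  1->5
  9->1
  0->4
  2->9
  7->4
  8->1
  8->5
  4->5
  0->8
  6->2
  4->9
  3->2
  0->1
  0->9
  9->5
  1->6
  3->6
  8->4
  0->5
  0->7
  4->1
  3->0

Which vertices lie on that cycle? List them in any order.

1, 2, 6, 9

DFS with gray/black marking from 6:
6 gray
  2 gray
    9 gray
      5 gray
      5 black
      1 gray
        1→6: 6 is gray → back edge
Back edge closes the cycle 6 → 2 → 9 → 1 → 6; its vertices are {1, 2, 6, 9}.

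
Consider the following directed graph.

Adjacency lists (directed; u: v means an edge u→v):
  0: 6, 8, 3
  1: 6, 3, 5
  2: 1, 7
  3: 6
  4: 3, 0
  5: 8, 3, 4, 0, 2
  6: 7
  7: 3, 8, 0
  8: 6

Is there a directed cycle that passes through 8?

8 is on a cycle iff 8 can reach itself via ≥1 edge.
8 → 6 → 7 → 8 — yes.

Yes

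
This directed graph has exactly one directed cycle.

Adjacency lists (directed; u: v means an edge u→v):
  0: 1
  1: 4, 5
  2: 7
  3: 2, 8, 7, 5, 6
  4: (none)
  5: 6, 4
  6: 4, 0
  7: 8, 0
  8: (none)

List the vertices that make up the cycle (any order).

DFS with gray/black marking from 5:
5 gray
  6 gray
    4 gray
    4 black
    0 gray
      1 gray
        1→4: 4 black — skip
        1→5: 5 is gray → back edge
Back edge closes the cycle 5 → 6 → 0 → 1 → 5; its vertices are {0, 1, 5, 6}.

0, 1, 5, 6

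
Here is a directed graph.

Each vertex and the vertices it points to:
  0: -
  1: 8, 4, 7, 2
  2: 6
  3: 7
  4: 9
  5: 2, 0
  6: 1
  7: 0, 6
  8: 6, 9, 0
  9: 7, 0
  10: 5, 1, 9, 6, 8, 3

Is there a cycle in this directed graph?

DFS with white/gray/black marking, starting from 8:
8 gray
  6 gray
    1 gray
      1→8: 8 is gray → back edge
Back edge found, so a cycle exists: 8 → 6 → 1 → 8.

Yes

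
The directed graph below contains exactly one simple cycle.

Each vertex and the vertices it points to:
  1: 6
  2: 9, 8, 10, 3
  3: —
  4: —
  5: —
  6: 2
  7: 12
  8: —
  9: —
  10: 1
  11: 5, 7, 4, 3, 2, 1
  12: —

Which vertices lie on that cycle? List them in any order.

1, 2, 6, 10

DFS with gray/black marking from 2:
2 gray
  9 gray
  9 black
  8 gray
  8 black
  10 gray
    1 gray
      6 gray
        6→2: 2 is gray → back edge
Back edge closes the cycle 2 → 10 → 1 → 6 → 2; its vertices are {1, 2, 6, 10}.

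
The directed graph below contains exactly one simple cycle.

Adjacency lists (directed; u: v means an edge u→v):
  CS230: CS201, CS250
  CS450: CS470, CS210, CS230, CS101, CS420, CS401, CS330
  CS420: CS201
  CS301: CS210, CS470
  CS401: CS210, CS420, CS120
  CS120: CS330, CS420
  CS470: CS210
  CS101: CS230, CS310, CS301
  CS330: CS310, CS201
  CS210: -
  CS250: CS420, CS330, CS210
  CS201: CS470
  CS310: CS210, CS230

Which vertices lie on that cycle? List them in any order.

CS230, CS250, CS310, CS330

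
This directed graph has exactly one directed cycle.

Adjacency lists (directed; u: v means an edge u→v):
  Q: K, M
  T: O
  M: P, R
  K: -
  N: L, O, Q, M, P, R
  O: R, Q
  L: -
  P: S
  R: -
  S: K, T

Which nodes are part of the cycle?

M, O, P, Q, S, T

DFS with gray/black marking from P:
P gray
  S gray
    K gray
    K black
    T gray
      O gray
        R gray
        R black
        Q gray
          Q→K: K black — skip
          M gray
            M→P: P is gray → back edge
Back edge closes the cycle P → S → T → O → Q → M → P; its vertices are {M, O, P, Q, S, T}.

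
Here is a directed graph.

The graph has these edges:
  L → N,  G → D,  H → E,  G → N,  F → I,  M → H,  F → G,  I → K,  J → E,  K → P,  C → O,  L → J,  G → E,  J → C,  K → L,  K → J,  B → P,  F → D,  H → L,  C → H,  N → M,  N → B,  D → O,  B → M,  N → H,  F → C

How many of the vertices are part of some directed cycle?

A vertex is on a directed cycle iff it belongs to a strongly connected component of size ≥ 2 (or has a self-loop).
The vertices on cycles are {B, C, H, J, L, M, N} — 7 in total.

7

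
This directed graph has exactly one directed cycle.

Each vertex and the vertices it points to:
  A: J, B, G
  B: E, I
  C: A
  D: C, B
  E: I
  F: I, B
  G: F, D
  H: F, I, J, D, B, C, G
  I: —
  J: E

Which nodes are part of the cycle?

DFS with gray/black marking from C:
C gray
  A gray
    J gray
      E gray
        I gray
        I black
      E black
    J black
    B gray
      B→E: E black — skip
      B→I: I black — skip
    B black
    G gray
      F gray
        F→I: I black — skip
        F→B: B black — skip
      F black
      D gray
        D→C: C is gray → back edge
Back edge closes the cycle C → A → G → D → C; its vertices are {A, C, D, G}.

A, C, D, G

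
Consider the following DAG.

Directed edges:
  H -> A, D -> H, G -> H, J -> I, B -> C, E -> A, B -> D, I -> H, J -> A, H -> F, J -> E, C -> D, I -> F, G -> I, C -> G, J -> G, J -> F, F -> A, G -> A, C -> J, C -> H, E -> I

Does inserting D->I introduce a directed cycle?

Adding D→I creates a cycle iff I can already reach D.
Explore from I: no path reaches D. The graph stays acyclic.

No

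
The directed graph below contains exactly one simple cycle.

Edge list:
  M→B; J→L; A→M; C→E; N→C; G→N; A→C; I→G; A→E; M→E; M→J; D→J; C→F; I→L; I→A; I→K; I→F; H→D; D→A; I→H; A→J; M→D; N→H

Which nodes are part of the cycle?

DFS with gray/black marking from A:
A gray
  E gray
  E black
  J gray
    L gray
    L black
  J black
  M gray
    M→J: J black — skip
    M→E: E black — skip
    D gray
      D→J: J black — skip
      D→A: A is gray → back edge
Back edge closes the cycle A → M → D → A; its vertices are {A, D, M}.

A, D, M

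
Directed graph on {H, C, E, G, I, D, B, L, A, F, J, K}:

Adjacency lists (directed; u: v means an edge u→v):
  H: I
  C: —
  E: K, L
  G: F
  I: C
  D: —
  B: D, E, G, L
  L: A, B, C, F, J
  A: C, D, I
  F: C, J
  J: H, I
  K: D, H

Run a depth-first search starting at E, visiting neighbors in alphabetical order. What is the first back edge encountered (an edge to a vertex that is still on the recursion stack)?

DFS from E (visiting neighbors in alphabetical order); mark gray on enter, black on exit:
E gray
  K gray
    D gray
    D black
    H gray
      I gray
        C gray
        C black
      I black
    H black
  K black
  L gray
    A gray
      A→C: C black — skip
      A→D: D black — skip
      A→I: I black — skip
    A black
    B gray
      B→D: D black — skip
      B→E: E is gray → back edge
First back edge: B → E.

B->E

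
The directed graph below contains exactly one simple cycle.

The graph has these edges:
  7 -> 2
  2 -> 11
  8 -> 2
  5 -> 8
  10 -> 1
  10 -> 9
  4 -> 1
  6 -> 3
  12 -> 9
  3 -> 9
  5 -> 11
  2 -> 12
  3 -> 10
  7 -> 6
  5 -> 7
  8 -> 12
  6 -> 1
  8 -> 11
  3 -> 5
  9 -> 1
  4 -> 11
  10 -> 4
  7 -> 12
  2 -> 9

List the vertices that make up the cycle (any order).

DFS with gray/black marking from 5:
5 gray
  7 gray
    2 gray
      11 gray
      11 black
      12 gray
        9 gray
          1 gray
          1 black
        9 black
      12 black
      2→9: 9 black — skip
    2 black
    7→12: 12 black — skip
    6 gray
      3 gray
        10 gray
          4 gray
            4→11: 11 black — skip
            4→1: 1 black — skip
          4 black
          10→9: 9 black — skip
          10→1: 1 black — skip
        10 black
        3→9: 9 black — skip
        3→5: 5 is gray → back edge
Back edge closes the cycle 5 → 7 → 6 → 3 → 5; its vertices are {3, 5, 6, 7}.

3, 5, 6, 7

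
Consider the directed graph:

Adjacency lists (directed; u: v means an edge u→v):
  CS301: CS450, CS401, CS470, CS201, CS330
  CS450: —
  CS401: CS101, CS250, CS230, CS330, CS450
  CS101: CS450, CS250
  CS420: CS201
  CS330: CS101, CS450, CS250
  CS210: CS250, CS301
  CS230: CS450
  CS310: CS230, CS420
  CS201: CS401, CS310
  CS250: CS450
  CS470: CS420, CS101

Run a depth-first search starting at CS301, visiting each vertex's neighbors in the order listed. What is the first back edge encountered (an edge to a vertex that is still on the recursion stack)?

CS310→CS420

DFS from CS301 (visiting each vertex's neighbors in the order listed); mark gray on enter, black on exit:
CS301 gray
  CS450 gray
  CS450 black
  CS401 gray
    CS101 gray
      CS101→CS450: CS450 black — skip
      CS250 gray
        CS250→CS450: CS450 black — skip
      CS250 black
    CS101 black
    CS401→CS250: CS250 black — skip
    CS230 gray
      CS230→CS450: CS450 black — skip
    CS230 black
    CS330 gray
      CS330→CS101: CS101 black — skip
      CS330→CS450: CS450 black — skip
      CS330→CS250: CS250 black — skip
    CS330 black
    CS401→CS450: CS450 black — skip
  CS401 black
  CS470 gray
    CS420 gray
      CS201 gray
        CS201→CS401: CS401 black — skip
        CS310 gray
          CS310→CS230: CS230 black — skip
          CS310→CS420: CS420 is gray → back edge
First back edge: CS310 → CS420.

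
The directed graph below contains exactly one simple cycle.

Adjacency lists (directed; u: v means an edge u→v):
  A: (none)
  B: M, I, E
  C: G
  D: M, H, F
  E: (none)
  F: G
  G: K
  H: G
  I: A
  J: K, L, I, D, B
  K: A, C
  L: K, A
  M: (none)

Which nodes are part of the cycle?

DFS with gray/black marking from K:
K gray
  A gray
  A black
  C gray
    G gray
      G→K: K is gray → back edge
Back edge closes the cycle K → C → G → K; its vertices are {C, G, K}.

C, G, K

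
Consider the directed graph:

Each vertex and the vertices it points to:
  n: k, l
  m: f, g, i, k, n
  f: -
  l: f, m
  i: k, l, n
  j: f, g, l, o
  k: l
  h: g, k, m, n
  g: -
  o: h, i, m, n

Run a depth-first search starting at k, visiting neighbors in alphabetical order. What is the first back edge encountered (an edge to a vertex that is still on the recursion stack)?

DFS from k (visiting neighbors in alphabetical order); mark gray on enter, black on exit:
k gray
  l gray
    f gray
    f black
    m gray
      m→f: f black — skip
      g gray
      g black
      i gray
        i→k: k is gray → back edge
First back edge: i → k.

i->k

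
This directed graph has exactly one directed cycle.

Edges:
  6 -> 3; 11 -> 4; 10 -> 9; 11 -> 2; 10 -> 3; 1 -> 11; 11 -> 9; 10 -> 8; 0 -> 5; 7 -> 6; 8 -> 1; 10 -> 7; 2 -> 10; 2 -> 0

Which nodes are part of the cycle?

DFS with gray/black marking from 11:
11 gray
  2 gray
    10 gray
      7 gray
        6 gray
          3 gray
          3 black
        6 black
      7 black
      9 gray
      9 black
      10→3: 3 black — skip
      8 gray
        1 gray
          1→11: 11 is gray → back edge
Back edge closes the cycle 11 → 2 → 10 → 8 → 1 → 11; its vertices are {1, 2, 8, 10, 11}.

1, 2, 8, 10, 11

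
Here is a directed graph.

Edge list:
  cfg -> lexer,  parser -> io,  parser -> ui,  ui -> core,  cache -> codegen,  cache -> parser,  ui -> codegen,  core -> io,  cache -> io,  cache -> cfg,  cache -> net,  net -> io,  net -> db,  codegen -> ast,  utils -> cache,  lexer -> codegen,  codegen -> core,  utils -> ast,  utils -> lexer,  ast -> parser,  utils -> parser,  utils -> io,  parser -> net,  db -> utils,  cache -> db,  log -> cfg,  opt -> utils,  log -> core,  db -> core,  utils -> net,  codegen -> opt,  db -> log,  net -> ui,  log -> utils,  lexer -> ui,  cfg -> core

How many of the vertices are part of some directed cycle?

12

A vertex is on a directed cycle iff it belongs to a strongly connected component of size ≥ 2 (or has a self-loop).
The vertices on cycles are {db, ui, ast, cfg, log, net, opt, cache, lexer, utils, parser, codegen} — 12 in total.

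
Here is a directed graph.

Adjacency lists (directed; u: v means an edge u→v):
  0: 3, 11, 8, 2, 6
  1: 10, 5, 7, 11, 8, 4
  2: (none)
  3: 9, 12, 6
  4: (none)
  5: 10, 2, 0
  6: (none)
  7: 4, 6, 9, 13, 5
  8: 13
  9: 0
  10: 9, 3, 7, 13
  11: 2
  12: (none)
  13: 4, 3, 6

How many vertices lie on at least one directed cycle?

8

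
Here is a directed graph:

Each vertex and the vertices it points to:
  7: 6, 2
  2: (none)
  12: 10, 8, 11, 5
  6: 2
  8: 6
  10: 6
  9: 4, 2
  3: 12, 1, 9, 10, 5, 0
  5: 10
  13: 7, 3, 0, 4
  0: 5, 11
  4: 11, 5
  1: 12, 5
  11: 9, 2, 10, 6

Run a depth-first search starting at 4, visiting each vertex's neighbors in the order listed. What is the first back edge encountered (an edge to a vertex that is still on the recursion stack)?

DFS from 4 (visiting each vertex's neighbors in the order listed); mark gray on enter, black on exit:
4 gray
  11 gray
    9 gray
      9→4: 4 is gray → back edge
First back edge: 9 → 4.

9→4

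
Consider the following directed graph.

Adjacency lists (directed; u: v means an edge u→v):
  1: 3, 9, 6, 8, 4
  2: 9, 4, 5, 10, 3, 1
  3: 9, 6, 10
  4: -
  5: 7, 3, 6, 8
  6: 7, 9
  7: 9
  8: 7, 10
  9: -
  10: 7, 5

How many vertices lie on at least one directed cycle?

4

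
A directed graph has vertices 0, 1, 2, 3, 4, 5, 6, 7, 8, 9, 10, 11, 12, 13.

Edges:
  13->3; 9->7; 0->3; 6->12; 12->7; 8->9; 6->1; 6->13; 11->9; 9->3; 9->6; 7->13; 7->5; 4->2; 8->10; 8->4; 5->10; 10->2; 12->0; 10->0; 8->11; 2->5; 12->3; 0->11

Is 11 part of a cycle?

Yes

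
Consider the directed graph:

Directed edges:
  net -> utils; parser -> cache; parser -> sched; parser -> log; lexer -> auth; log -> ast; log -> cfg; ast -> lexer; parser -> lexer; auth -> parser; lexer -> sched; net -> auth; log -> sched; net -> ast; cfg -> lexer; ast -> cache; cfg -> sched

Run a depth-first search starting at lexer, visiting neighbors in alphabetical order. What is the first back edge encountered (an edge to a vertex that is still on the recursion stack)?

parser→lexer

DFS from lexer (visiting neighbors in alphabetical order); mark gray on enter, black on exit:
lexer gray
  auth gray
    parser gray
      cache gray
      cache black
      parser→lexer: lexer is gray → back edge
First back edge: parser → lexer.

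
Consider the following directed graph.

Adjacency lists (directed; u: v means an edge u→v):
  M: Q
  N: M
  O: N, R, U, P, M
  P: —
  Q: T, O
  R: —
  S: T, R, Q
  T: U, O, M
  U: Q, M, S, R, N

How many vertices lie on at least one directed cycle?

7

A vertex is on a directed cycle iff it belongs to a strongly connected component of size ≥ 2 (or has a self-loop).
The vertices on cycles are {M, N, O, Q, S, T, U} — 7 in total.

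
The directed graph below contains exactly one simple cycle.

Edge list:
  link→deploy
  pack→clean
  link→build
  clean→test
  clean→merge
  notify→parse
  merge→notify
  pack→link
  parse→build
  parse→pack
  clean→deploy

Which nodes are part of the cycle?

DFS with gray/black marking from parse:
parse gray
  build gray
  build black
  pack gray
    link gray
      deploy gray
      deploy black
      link→build: build black — skip
    link black
    clean gray
      merge gray
        notify gray
          notify→parse: parse is gray → back edge
Back edge closes the cycle parse → pack → clean → merge → notify → parse; its vertices are {pack, clean, merge, parse, notify}.

pack, clean, merge, parse, notify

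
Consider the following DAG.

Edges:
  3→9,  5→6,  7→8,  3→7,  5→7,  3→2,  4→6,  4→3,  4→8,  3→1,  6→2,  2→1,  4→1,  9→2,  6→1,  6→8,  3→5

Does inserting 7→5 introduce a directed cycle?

Yes

Adding 7→5 creates a cycle iff 5 can already reach 7.
Path from 5: 5 → 7.
So 5 → … → 7 → 5 is a cycle.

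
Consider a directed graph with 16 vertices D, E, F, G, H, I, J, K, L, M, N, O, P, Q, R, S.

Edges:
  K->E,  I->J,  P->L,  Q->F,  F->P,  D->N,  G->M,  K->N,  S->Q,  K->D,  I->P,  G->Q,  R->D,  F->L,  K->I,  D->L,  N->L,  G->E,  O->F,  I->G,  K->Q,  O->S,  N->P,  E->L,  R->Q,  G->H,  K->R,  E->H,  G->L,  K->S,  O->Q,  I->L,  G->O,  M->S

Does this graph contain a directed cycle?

DFS with white/gray/black marking, starting from J:
J gray
J black
D gray
  N gray
    P gray
      L gray
      L black
    P black
    N→L: L black — skip
  N black
  D→L: L black — skip
D black
E gray
  E→L: L black — skip
  H gray
  H black
E black
F gray
  F→P: P black — skip
  F→L: L black — skip
F black
G gray
  G→E: E black — skip
  O gray
    O→F: F black — skip
    Q gray
      Q→F: F black — skip
    Q black
    S gray
      S→Q: Q black — skip
    S black
  O black
  G→Q: Q black — skip
  G→L: L black — skip
  M gray
    M→S: S black — skip
  M black
  G→H: H black — skip
G black
I gray
  I→P: P black — skip
  I→G: G black — skip
  I→L: L black — skip
  I→J: J black — skip
I black
K gray
  K→S: S black — skip
  K→N: N black — skip
  K→I: I black — skip
  K→D: D black — skip
  R gray
    R→Q: Q black — skip
    R→D: D black — skip
  R black
  K→Q: Q black — skip
  K→E: E black — skip
K black
Every edge goes to a white or black vertex — no back edge, so the graph is acyclic.

No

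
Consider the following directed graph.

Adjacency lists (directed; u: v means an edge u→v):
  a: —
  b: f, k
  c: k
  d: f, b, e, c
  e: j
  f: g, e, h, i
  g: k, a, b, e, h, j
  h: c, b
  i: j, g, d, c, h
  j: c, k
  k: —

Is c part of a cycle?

c lies on a cycle iff there is a path from c back to itself.
Exploring from c, it never reaches itself; equivalently, its strongly connected component is a singleton.

No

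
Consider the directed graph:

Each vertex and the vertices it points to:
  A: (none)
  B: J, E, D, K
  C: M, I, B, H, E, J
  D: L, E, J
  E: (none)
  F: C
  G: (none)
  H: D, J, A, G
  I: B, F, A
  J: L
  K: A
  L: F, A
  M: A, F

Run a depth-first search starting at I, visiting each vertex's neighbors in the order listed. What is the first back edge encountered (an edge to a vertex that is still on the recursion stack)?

DFS from I (visiting each vertex's neighbors in the order listed); mark gray on enter, black on exit:
I gray
  B gray
    J gray
      L gray
        F gray
          C gray
            M gray
              A gray
              A black
              M→F: F is gray → back edge
First back edge: M → F.

M→F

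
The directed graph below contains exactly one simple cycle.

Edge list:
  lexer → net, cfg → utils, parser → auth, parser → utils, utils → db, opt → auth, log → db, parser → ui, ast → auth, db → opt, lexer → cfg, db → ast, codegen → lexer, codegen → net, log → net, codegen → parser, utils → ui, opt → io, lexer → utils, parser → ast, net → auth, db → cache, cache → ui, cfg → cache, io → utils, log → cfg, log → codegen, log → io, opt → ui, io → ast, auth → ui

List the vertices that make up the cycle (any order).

db, io, opt, utils

DFS with gray/black marking from db:
db gray
  opt gray
    auth gray
      ui gray
      ui black
    auth black
    opt→ui: ui black — skip
    io gray
      utils gray
        utils→db: db is gray → back edge
Back edge closes the cycle db → opt → io → utils → db; its vertices are {db, io, opt, utils}.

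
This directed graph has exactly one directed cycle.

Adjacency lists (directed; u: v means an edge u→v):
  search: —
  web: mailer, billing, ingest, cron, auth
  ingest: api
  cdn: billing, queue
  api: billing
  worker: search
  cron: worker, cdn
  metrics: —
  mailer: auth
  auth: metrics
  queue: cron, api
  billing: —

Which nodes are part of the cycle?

cdn, cron, queue

DFS with gray/black marking from cron:
cron gray
  worker gray
    search gray
    search black
  worker black
  cdn gray
    billing gray
    billing black
    queue gray
      queue→cron: cron is gray → back edge
Back edge closes the cycle cron → cdn → queue → cron; its vertices are {cdn, cron, queue}.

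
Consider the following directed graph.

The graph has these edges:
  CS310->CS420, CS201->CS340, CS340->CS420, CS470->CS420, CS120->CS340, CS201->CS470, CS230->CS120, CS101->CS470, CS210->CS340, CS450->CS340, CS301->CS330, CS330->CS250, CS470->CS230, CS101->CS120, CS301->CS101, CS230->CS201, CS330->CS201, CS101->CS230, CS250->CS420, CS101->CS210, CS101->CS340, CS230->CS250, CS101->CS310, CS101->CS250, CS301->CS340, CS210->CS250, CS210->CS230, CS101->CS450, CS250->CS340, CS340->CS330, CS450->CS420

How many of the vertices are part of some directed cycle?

A vertex is on a directed cycle iff it belongs to a strongly connected component of size ≥ 2 (or has a self-loop).
The vertices on cycles are {CS120, CS201, CS230, CS250, CS330, CS340, CS470} — 7 in total.

7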